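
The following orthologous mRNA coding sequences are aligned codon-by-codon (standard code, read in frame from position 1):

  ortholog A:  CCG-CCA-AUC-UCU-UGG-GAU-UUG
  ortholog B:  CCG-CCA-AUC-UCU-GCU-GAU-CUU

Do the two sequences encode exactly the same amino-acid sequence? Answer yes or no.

no

Codon 1: CCG Pro / CCG Pro — identical.
Codon 2: CCA Pro / CCA Pro — identical.
Codon 3: AUC Ile / AUC Ile — identical.
Codon 4: UCU Ser / UCU Ser — identical.
Codon 5: UGG Trp / GCU Ala — nonsynonymous.
Codon 6: GAU Asp / GAU Asp — identical.
Codon 7: UUG Leu / CUU Leu — synonymous.
Nonsynonymous differences: 1 → different protein.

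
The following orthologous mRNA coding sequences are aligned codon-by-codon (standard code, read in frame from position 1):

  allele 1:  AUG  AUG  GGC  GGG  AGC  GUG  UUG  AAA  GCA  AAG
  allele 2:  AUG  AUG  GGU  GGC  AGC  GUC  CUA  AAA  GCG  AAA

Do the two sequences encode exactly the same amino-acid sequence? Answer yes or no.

Codon 1: AUG Met / AUG Met — identical.
Codon 2: AUG Met / AUG Met — identical.
Codon 3: GGC Gly / GGU Gly — synonymous.
Codon 4: GGG Gly / GGC Gly — synonymous.
Codon 5: AGC Ser / AGC Ser — identical.
Codon 6: GUG Val / GUC Val — synonymous.
Codon 7: UUG Leu / CUA Leu — synonymous.
Codon 8: AAA Lys / AAA Lys — identical.
Codon 9: GCA Ala / GCG Ala — synonymous.
Codon 10: AAG Lys / AAA Lys — synonymous.
Nonsynonymous differences: 0 → same protein.

yes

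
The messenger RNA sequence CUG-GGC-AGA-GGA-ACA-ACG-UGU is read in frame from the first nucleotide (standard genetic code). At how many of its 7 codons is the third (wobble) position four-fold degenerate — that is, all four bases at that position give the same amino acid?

Codon 1 CUG (Leu): third position 4-fold.
Codon 2 GGC (Gly): third position 4-fold.
Codon 3 AGA (Arg): third position 2-fold.
Codon 4 GGA (Gly): third position 4-fold.
Codon 5 ACA (Thr): third position 4-fold.
Codon 6 ACG (Thr): third position 4-fold.
Codon 7 UGU (Cys): third position 2-fold.
Four-fold degenerate third positions: 5.

5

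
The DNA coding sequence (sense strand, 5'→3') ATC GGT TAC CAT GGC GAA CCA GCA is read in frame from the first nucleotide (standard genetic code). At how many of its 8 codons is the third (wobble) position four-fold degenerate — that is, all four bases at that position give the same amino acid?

Codon 1 ATC (Ile): third position 3-fold.
Codon 2 GGT (Gly): third position 4-fold.
Codon 3 TAC (Tyr): third position 2-fold.
Codon 4 CAT (His): third position 2-fold.
Codon 5 GGC (Gly): third position 4-fold.
Codon 6 GAA (Glu): third position 2-fold.
Codon 7 CCA (Pro): third position 4-fold.
Codon 8 GCA (Ala): third position 4-fold.
Four-fold degenerate third positions: 4.

4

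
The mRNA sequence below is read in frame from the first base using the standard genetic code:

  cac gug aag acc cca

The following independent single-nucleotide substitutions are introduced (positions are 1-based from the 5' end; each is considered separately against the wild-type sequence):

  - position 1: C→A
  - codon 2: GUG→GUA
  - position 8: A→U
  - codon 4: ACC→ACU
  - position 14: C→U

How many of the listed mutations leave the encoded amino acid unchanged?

Codon 1: CAC (His) → AAC (Asn) — missense.
Codon 2: GUG (Val) → GUA (Val) — synonymous.
Codon 3: AAG (Lys) → AUG (Met) — missense.
Codon 4: ACC (Thr) → ACU (Thr) — synonymous.
Codon 5: CCA (Pro) → CUA (Leu) — missense.
Synonymous: 2 of 5.

2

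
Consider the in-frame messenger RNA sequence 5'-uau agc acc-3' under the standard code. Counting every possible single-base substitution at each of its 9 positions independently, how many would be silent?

5

Codon 1 (UAU, Tyr): 1 synonymous substitution.
Codon 2 (AGC, Ser): 1 synonymous substitution.
Codon 3 (ACC, Thr): 3 synonymous substitutions.
Total: 1 + 1 + 3 = 5.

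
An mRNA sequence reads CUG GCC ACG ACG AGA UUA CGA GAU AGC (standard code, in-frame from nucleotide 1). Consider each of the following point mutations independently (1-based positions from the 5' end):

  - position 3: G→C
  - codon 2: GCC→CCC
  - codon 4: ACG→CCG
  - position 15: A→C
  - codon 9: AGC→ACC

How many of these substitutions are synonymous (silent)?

1

Codon 1: CUG (Leu) → CUC (Leu) — synonymous.
Codon 2: GCC (Ala) → CCC (Pro) — missense.
Codon 4: ACG (Thr) → CCG (Pro) — missense.
Codon 5: AGA (Arg) → AGC (Ser) — missense.
Codon 9: AGC (Ser) → ACC (Thr) — missense.
Synonymous: 1 of 5.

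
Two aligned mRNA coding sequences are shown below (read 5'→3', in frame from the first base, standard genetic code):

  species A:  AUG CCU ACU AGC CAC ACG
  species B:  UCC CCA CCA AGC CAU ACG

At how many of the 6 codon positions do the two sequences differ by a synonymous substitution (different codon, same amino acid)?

Codon 1: AUG Met / UCC Ser — nonsynonymous.
Codon 2: CCU Pro / CCA Pro — synonymous.
Codon 3: ACU Thr / CCA Pro — nonsynonymous.
Codon 4: AGC Ser / AGC Ser — identical.
Codon 5: CAC His / CAU His — synonymous.
Codon 6: ACG Thr / ACG Thr — identical.
Synonymous differences: 2.

2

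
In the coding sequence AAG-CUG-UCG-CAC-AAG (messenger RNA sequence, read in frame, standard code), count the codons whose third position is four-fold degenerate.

2

Codon 1 AAG (Lys): third position 2-fold.
Codon 2 CUG (Leu): third position 4-fold.
Codon 3 UCG (Ser): third position 4-fold.
Codon 4 CAC (His): third position 2-fold.
Codon 5 AAG (Lys): third position 2-fold.
Four-fold degenerate third positions: 2.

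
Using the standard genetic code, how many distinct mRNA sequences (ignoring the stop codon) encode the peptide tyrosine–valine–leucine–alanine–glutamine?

384

Tyr: 2 codons.
Val: 4 codons.
Leu: 6 codons.
Ala: 4 codons.
Gln: 2 codons.
2 × 4 × 6 × 4 × 2 = 384.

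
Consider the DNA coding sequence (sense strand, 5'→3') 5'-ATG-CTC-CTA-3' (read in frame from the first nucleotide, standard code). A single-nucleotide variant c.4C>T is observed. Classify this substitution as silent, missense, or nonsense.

Position 4 falls in codon 2: CTC → Leu.
After the substitution the codon is TTC → Phe.
Leu ≠ Phe, so this is a missense mutation.

missense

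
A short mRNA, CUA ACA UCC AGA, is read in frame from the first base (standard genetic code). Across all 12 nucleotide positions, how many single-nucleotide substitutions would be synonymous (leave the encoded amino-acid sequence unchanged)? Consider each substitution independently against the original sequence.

Codon 1 (CUA, Leu): 4 synonymous substitutions.
Codon 2 (ACA, Thr): 3 synonymous substitutions.
Codon 3 (UCC, Ser): 3 synonymous substitutions.
Codon 4 (AGA, Arg): 2 synonymous substitutions.
Total: 4 + 3 + 3 + 2 = 12.

12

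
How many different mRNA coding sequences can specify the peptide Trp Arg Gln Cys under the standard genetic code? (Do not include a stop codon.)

Trp: 1 codon.
Arg: 6 codons.
Gln: 2 codons.
Cys: 2 codons.
1 × 6 × 2 × 2 = 24.

24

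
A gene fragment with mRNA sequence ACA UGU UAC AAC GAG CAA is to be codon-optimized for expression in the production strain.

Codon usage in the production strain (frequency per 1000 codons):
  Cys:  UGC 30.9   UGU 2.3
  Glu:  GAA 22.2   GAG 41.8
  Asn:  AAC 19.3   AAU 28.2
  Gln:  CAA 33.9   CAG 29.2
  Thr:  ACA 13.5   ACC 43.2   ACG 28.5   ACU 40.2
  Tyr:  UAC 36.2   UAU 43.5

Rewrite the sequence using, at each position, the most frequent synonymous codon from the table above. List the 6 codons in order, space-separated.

Codon 1 (Thr): best is ACC at 43.2.
Codon 2 (Cys): best is UGC at 30.9.
Codon 3 (Tyr): best is UAU at 43.5.
Codon 4 (Asn): best is AAU at 28.2.
Codon 5 (Glu): best is GAG at 41.8.
Codon 6 (Gln): best is CAA at 33.9.

ACC UGC UAU AAU GAG CAA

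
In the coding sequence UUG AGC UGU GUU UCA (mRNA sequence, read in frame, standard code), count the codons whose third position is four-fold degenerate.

Codon 1 UUG (Leu): third position 2-fold.
Codon 2 AGC (Ser): third position 2-fold.
Codon 3 UGU (Cys): third position 2-fold.
Codon 4 GUU (Val): third position 4-fold.
Codon 5 UCA (Ser): third position 4-fold.
Four-fold degenerate third positions: 2.

2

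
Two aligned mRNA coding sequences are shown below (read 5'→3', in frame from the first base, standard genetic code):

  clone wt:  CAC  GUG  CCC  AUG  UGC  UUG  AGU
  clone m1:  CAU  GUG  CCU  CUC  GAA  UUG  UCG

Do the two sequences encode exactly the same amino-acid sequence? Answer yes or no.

Codon 1: CAC His / CAU His — synonymous.
Codon 2: GUG Val / GUG Val — identical.
Codon 3: CCC Pro / CCU Pro — synonymous.
Codon 4: AUG Met / CUC Leu — nonsynonymous.
Codon 5: UGC Cys / GAA Glu — nonsynonymous.
Codon 6: UUG Leu / UUG Leu — identical.
Codon 7: AGU Ser / UCG Ser — synonymous.
Nonsynonymous differences: 2 → different protein.

no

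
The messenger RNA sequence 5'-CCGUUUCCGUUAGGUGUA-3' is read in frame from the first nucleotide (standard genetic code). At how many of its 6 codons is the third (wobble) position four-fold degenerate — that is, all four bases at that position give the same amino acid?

Codon 1 CCG (Pro): third position 4-fold.
Codon 2 UUU (Phe): third position 2-fold.
Codon 3 CCG (Pro): third position 4-fold.
Codon 4 UUA (Leu): third position 2-fold.
Codon 5 GGU (Gly): third position 4-fold.
Codon 6 GUA (Val): third position 4-fold.
Four-fold degenerate third positions: 4.

4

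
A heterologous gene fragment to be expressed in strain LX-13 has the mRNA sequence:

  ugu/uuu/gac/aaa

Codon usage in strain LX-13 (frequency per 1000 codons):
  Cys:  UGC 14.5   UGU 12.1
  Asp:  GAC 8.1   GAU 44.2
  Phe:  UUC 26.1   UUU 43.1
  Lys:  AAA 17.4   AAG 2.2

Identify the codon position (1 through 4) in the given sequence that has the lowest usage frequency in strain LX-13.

3

Codon 1 UGU (Cys): 12.1 per 1000.
Codon 2 UUU (Phe): 43.1 per 1000.
Codon 3 GAC (Asp): 8.1 per 1000.
Codon 4 AAA (Lys): 17.4 per 1000.
Lowest frequency is 8.1 at codon 3.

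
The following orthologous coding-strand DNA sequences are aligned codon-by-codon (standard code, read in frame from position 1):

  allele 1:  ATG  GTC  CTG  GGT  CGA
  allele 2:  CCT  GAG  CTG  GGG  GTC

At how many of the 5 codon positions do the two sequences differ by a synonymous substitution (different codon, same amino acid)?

Codon 1: ATG Met / CCT Pro — nonsynonymous.
Codon 2: GTC Val / GAG Glu — nonsynonymous.
Codon 3: CTG Leu / CTG Leu — identical.
Codon 4: GGT Gly / GGG Gly — synonymous.
Codon 5: CGA Arg / GTC Val — nonsynonymous.
Synonymous differences: 1.

1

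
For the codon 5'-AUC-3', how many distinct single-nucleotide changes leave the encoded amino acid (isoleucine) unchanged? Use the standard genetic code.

2

Position 1: none → 0 synonymous.
Position 2: none → 0 synonymous.
Position 3: AUU, AUA → 2 synonymous.
Total: 0 + 0 + 2 = 2.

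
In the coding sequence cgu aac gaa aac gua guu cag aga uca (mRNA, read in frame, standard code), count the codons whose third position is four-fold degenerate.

Codon 1 CGU (Arg): third position 4-fold.
Codon 2 AAC (Asn): third position 2-fold.
Codon 3 GAA (Glu): third position 2-fold.
Codon 4 AAC (Asn): third position 2-fold.
Codon 5 GUA (Val): third position 4-fold.
Codon 6 GUU (Val): third position 4-fold.
Codon 7 CAG (Gln): third position 2-fold.
Codon 8 AGA (Arg): third position 2-fold.
Codon 9 UCA (Ser): third position 4-fold.
Four-fold degenerate third positions: 4.

4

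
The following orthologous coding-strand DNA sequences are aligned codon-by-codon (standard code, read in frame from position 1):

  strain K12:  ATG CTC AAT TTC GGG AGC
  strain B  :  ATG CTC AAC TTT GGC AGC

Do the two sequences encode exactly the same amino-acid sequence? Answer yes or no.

Codon 1: ATG Met / ATG Met — identical.
Codon 2: CTC Leu / CTC Leu — identical.
Codon 3: AAT Asn / AAC Asn — synonymous.
Codon 4: TTC Phe / TTT Phe — synonymous.
Codon 5: GGG Gly / GGC Gly — synonymous.
Codon 6: AGC Ser / AGC Ser — identical.
Nonsynonymous differences: 0 → same protein.

yes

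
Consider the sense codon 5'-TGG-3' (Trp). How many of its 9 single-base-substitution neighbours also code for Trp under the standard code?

0

Position 1: none → 0 synonymous.
Position 2: none → 0 synonymous.
Position 3: none → 0 synonymous.
Total: 0 + 0 + 0 = 0.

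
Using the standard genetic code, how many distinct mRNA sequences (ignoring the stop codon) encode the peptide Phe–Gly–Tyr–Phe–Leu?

Phe: 2 codons.
Gly: 4 codons.
Tyr: 2 codons.
Phe: 2 codons.
Leu: 6 codons.
2 × 4 × 2 × 2 × 6 = 192.

192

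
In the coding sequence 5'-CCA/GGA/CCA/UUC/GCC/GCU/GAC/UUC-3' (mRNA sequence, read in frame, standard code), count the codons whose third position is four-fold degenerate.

5

Codon 1 CCA (Pro): third position 4-fold.
Codon 2 GGA (Gly): third position 4-fold.
Codon 3 CCA (Pro): third position 4-fold.
Codon 4 UUC (Phe): third position 2-fold.
Codon 5 GCC (Ala): third position 4-fold.
Codon 6 GCU (Ala): third position 4-fold.
Codon 7 GAC (Asp): third position 2-fold.
Codon 8 UUC (Phe): third position 2-fold.
Four-fold degenerate third positions: 5.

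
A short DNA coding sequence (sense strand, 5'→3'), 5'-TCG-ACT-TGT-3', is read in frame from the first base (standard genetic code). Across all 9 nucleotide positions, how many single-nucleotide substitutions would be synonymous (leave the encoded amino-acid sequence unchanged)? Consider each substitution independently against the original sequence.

Codon 1 (TCG, Ser): 3 synonymous substitutions.
Codon 2 (ACT, Thr): 3 synonymous substitutions.
Codon 3 (TGT, Cys): 1 synonymous substitution.
Total: 3 + 3 + 1 = 7.

7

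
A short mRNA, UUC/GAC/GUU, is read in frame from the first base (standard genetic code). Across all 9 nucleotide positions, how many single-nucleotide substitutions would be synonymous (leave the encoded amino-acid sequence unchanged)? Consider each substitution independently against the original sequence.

5

Codon 1 (UUC, Phe): 1 synonymous substitution.
Codon 2 (GAC, Asp): 1 synonymous substitution.
Codon 3 (GUU, Val): 3 synonymous substitutions.
Total: 1 + 1 + 3 = 5.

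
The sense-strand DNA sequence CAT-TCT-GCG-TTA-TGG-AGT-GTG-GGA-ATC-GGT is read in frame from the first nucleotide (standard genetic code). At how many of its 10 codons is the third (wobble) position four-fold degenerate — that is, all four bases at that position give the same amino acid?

Codon 1 CAT (His): third position 2-fold.
Codon 2 TCT (Ser): third position 4-fold.
Codon 3 GCG (Ala): third position 4-fold.
Codon 4 TTA (Leu): third position 2-fold.
Codon 5 TGG (Trp): third position 1-fold.
Codon 6 AGT (Ser): third position 2-fold.
Codon 7 GTG (Val): third position 4-fold.
Codon 8 GGA (Gly): third position 4-fold.
Codon 9 ATC (Ile): third position 3-fold.
Codon 10 GGT (Gly): third position 4-fold.
Four-fold degenerate third positions: 5.

5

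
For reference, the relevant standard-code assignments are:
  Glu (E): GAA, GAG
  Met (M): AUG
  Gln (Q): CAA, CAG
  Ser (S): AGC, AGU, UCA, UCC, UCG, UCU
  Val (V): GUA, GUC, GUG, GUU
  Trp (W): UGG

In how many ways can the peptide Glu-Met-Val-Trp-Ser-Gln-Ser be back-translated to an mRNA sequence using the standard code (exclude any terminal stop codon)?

576

Glu: 2 codons.
Met: 1 codon.
Val: 4 codons.
Trp: 1 codon.
Ser: 6 codons.
Gln: 2 codons.
Ser: 6 codons.
2 × 1 × 4 × 1 × 6 × 2 × 6 = 576.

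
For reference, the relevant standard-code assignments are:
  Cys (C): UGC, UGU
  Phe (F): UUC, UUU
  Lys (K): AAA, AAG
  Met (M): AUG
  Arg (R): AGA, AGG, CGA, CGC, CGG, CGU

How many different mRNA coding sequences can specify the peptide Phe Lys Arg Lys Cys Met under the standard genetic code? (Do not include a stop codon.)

96

Phe: 2 codons.
Lys: 2 codons.
Arg: 6 codons.
Lys: 2 codons.
Cys: 2 codons.
Met: 1 codon.
2 × 2 × 6 × 2 × 2 × 1 = 96.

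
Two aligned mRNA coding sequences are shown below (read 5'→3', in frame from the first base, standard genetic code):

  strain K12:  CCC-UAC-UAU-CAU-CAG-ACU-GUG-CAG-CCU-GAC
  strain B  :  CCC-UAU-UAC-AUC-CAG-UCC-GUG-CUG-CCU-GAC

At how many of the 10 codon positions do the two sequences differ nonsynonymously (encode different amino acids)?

3

Codon 1: CCC Pro / CCC Pro — identical.
Codon 2: UAC Tyr / UAU Tyr — synonymous.
Codon 3: UAU Tyr / UAC Tyr — synonymous.
Codon 4: CAU His / AUC Ile — nonsynonymous.
Codon 5: CAG Gln / CAG Gln — identical.
Codon 6: ACU Thr / UCC Ser — nonsynonymous.
Codon 7: GUG Val / GUG Val — identical.
Codon 8: CAG Gln / CUG Leu — nonsynonymous.
Codon 9: CCU Pro / CCU Pro — identical.
Codon 10: GAC Asp / GAC Asp — identical.
Nonsynonymous differences: 3.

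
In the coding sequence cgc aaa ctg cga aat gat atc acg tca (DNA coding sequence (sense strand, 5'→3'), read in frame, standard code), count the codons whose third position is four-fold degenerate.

Codon 1 CGC (Arg): third position 4-fold.
Codon 2 AAA (Lys): third position 2-fold.
Codon 3 CTG (Leu): third position 4-fold.
Codon 4 CGA (Arg): third position 4-fold.
Codon 5 AAT (Asn): third position 2-fold.
Codon 6 GAT (Asp): third position 2-fold.
Codon 7 ATC (Ile): third position 3-fold.
Codon 8 ACG (Thr): third position 4-fold.
Codon 9 TCA (Ser): third position 4-fold.
Four-fold degenerate third positions: 5.

5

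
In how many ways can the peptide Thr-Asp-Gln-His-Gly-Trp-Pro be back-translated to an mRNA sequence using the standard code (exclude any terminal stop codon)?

512

Thr: 4 codons.
Asp: 2 codons.
Gln: 2 codons.
His: 2 codons.
Gly: 4 codons.
Trp: 1 codon.
Pro: 4 codons.
4 × 2 × 2 × 2 × 4 × 1 × 4 = 512.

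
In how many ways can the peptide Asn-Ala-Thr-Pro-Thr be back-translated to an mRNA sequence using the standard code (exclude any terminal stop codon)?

512

Asn: 2 codons.
Ala: 4 codons.
Thr: 4 codons.
Pro: 4 codons.
Thr: 4 codons.
2 × 4 × 4 × 4 × 4 = 512.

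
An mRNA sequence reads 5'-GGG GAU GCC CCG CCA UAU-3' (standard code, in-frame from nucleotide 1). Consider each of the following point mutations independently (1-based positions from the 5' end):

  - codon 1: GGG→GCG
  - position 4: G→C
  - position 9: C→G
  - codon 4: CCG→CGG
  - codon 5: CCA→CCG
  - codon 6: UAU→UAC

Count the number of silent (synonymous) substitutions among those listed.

Codon 1: GGG (Gly) → GCG (Ala) — missense.
Codon 2: GAU (Asp) → CAU (His) — missense.
Codon 3: GCC (Ala) → GCG (Ala) — synonymous.
Codon 4: CCG (Pro) → CGG (Arg) — missense.
Codon 5: CCA (Pro) → CCG (Pro) — synonymous.
Codon 6: UAU (Tyr) → UAC (Tyr) — synonymous.
Synonymous: 3 of 6.

3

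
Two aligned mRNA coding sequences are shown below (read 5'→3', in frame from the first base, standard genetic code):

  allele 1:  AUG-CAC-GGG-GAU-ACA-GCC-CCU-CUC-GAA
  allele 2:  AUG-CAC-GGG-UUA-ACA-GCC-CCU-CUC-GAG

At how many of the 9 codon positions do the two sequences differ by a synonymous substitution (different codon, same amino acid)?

Codon 1: AUG Met / AUG Met — identical.
Codon 2: CAC His / CAC His — identical.
Codon 3: GGG Gly / GGG Gly — identical.
Codon 4: GAU Asp / UUA Leu — nonsynonymous.
Codon 5: ACA Thr / ACA Thr — identical.
Codon 6: GCC Ala / GCC Ala — identical.
Codon 7: CCU Pro / CCU Pro — identical.
Codon 8: CUC Leu / CUC Leu — identical.
Codon 9: GAA Glu / GAG Glu — synonymous.
Synonymous differences: 1.

1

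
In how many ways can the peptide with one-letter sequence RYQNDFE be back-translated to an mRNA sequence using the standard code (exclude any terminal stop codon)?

Arg: 6 codons.
Tyr: 2 codons.
Gln: 2 codons.
Asn: 2 codons.
Asp: 2 codons.
Phe: 2 codons.
Glu: 2 codons.
6 × 2 × 2 × 2 × 2 × 2 × 2 = 384.

384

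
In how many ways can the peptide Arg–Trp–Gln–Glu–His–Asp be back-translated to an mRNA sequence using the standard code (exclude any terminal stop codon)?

96

Arg: 6 codons.
Trp: 1 codon.
Gln: 2 codons.
Glu: 2 codons.
His: 2 codons.
Asp: 2 codons.
6 × 1 × 2 × 2 × 2 × 2 = 96.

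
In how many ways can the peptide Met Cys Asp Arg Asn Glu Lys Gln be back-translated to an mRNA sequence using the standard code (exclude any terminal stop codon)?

384

Met: 1 codon.
Cys: 2 codons.
Asp: 2 codons.
Arg: 6 codons.
Asn: 2 codons.
Glu: 2 codons.
Lys: 2 codons.
Gln: 2 codons.
1 × 2 × 2 × 6 × 2 × 2 × 2 × 2 = 384.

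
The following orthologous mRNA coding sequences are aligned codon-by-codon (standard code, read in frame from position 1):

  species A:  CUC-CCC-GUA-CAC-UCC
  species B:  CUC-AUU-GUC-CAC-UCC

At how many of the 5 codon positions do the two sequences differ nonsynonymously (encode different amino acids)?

Codon 1: CUC Leu / CUC Leu — identical.
Codon 2: CCC Pro / AUU Ile — nonsynonymous.
Codon 3: GUA Val / GUC Val — synonymous.
Codon 4: CAC His / CAC His — identical.
Codon 5: UCC Ser / UCC Ser — identical.
Nonsynonymous differences: 1.

1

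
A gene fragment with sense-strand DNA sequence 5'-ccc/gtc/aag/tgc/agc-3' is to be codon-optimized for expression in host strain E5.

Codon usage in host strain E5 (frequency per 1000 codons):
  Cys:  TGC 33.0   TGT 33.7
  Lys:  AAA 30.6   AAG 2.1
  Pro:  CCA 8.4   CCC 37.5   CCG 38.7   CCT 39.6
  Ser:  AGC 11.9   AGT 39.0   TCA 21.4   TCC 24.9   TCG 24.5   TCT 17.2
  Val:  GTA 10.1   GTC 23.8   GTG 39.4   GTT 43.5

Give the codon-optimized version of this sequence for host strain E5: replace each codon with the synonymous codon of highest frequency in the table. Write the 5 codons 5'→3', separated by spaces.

CCT GTT AAA TGT AGT

Codon 1 (Pro): best is CCT at 39.6.
Codon 2 (Val): best is GTT at 43.5.
Codon 3 (Lys): best is AAA at 30.6.
Codon 4 (Cys): best is TGT at 33.7.
Codon 5 (Ser): best is AGT at 39.0.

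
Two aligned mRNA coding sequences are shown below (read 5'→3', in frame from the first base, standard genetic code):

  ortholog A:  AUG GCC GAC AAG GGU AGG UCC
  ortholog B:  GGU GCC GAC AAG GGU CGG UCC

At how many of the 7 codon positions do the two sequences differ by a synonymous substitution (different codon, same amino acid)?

Codon 1: AUG Met / GGU Gly — nonsynonymous.
Codon 2: GCC Ala / GCC Ala — identical.
Codon 3: GAC Asp / GAC Asp — identical.
Codon 4: AAG Lys / AAG Lys — identical.
Codon 5: GGU Gly / GGU Gly — identical.
Codon 6: AGG Arg / CGG Arg — synonymous.
Codon 7: UCC Ser / UCC Ser — identical.
Synonymous differences: 1.

1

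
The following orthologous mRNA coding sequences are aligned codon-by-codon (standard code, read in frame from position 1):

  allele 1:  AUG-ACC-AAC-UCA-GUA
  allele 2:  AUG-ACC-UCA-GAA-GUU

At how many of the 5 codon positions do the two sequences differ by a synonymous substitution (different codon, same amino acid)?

1

Codon 1: AUG Met / AUG Met — identical.
Codon 2: ACC Thr / ACC Thr — identical.
Codon 3: AAC Asn / UCA Ser — nonsynonymous.
Codon 4: UCA Ser / GAA Glu — nonsynonymous.
Codon 5: GUA Val / GUU Val — synonymous.
Synonymous differences: 1.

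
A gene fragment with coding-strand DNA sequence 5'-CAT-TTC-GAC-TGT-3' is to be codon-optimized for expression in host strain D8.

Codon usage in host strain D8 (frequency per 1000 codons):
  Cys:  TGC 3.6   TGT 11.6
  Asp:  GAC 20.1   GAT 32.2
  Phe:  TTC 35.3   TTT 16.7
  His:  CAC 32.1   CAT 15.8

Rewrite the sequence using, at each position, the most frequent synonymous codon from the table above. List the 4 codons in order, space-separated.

CAC TTC GAT TGT

Codon 1 (His): best is CAC at 32.1.
Codon 2 (Phe): best is TTC at 35.3.
Codon 3 (Asp): best is GAT at 32.2.
Codon 4 (Cys): best is TGT at 11.6.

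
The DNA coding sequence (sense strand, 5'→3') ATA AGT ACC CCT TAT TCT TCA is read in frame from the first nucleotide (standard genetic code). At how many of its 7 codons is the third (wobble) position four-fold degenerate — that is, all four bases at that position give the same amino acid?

Codon 1 ATA (Ile): third position 3-fold.
Codon 2 AGT (Ser): third position 2-fold.
Codon 3 ACC (Thr): third position 4-fold.
Codon 4 CCT (Pro): third position 4-fold.
Codon 5 TAT (Tyr): third position 2-fold.
Codon 6 TCT (Ser): third position 4-fold.
Codon 7 TCA (Ser): third position 4-fold.
Four-fold degenerate third positions: 4.

4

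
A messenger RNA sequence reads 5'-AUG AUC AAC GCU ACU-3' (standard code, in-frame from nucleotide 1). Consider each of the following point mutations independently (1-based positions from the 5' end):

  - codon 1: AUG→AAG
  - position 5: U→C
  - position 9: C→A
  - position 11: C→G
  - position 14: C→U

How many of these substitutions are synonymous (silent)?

Codon 1: AUG (Met) → AAG (Lys) — missense.
Codon 2: AUC (Ile) → ACC (Thr) — missense.
Codon 3: AAC (Asn) → AAA (Lys) — missense.
Codon 4: GCU (Ala) → GGU (Gly) — missense.
Codon 5: ACU (Thr) → AUU (Ile) — missense.
Synonymous: 0 of 5.

0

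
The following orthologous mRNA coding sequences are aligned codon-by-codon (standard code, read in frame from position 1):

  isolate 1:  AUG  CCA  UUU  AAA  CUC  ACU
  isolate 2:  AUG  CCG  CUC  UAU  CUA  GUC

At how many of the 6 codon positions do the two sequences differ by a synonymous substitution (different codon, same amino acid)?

2

Codon 1: AUG Met / AUG Met — identical.
Codon 2: CCA Pro / CCG Pro — synonymous.
Codon 3: UUU Phe / CUC Leu — nonsynonymous.
Codon 4: AAA Lys / UAU Tyr — nonsynonymous.
Codon 5: CUC Leu / CUA Leu — synonymous.
Codon 6: ACU Thr / GUC Val — nonsynonymous.
Synonymous differences: 2.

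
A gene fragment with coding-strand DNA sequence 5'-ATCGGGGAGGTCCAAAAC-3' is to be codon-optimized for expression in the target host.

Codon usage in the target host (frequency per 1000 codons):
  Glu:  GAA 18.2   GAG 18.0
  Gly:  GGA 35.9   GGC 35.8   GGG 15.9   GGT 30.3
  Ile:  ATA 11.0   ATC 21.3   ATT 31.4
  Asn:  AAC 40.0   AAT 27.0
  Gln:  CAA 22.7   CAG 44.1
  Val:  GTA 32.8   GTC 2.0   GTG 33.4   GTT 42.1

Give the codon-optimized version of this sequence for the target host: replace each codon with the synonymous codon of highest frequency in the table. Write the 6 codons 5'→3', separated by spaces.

ATT GGA GAA GTT CAG AAC

Codon 1 (Ile): best is ATT at 31.4.
Codon 2 (Gly): best is GGA at 35.9.
Codon 3 (Glu): best is GAA at 18.2.
Codon 4 (Val): best is GTT at 42.1.
Codon 5 (Gln): best is CAG at 44.1.
Codon 6 (Asn): best is AAC at 40.0.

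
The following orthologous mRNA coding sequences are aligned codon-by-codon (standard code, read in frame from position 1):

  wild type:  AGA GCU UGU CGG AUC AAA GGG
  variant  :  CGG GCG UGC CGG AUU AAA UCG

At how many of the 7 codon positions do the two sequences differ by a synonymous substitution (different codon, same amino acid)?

Codon 1: AGA Arg / CGG Arg — synonymous.
Codon 2: GCU Ala / GCG Ala — synonymous.
Codon 3: UGU Cys / UGC Cys — synonymous.
Codon 4: CGG Arg / CGG Arg — identical.
Codon 5: AUC Ile / AUU Ile — synonymous.
Codon 6: AAA Lys / AAA Lys — identical.
Codon 7: GGG Gly / UCG Ser — nonsynonymous.
Synonymous differences: 4.

4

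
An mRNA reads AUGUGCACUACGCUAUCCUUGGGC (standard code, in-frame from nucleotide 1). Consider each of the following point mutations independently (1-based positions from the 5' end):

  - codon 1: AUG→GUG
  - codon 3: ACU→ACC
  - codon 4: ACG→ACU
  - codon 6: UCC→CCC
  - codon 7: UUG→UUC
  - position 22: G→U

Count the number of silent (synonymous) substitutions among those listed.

2

Codon 1: AUG (Met) → GUG (Val) — missense.
Codon 3: ACU (Thr) → ACC (Thr) — synonymous.
Codon 4: ACG (Thr) → ACU (Thr) — synonymous.
Codon 6: UCC (Ser) → CCC (Pro) — missense.
Codon 7: UUG (Leu) → UUC (Phe) — missense.
Codon 8: GGC (Gly) → UGC (Cys) — missense.
Synonymous: 2 of 6.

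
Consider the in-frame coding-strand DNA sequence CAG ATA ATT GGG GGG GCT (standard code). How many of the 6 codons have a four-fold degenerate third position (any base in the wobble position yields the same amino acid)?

3

Codon 1 CAG (Gln): third position 2-fold.
Codon 2 ATA (Ile): third position 3-fold.
Codon 3 ATT (Ile): third position 3-fold.
Codon 4 GGG (Gly): third position 4-fold.
Codon 5 GGG (Gly): third position 4-fold.
Codon 6 GCT (Ala): third position 4-fold.
Four-fold degenerate third positions: 3.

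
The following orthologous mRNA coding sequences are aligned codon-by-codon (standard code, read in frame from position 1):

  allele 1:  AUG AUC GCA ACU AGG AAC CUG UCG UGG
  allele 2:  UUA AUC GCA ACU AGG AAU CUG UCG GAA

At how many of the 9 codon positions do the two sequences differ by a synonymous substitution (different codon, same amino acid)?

1

Codon 1: AUG Met / UUA Leu — nonsynonymous.
Codon 2: AUC Ile / AUC Ile — identical.
Codon 3: GCA Ala / GCA Ala — identical.
Codon 4: ACU Thr / ACU Thr — identical.
Codon 5: AGG Arg / AGG Arg — identical.
Codon 6: AAC Asn / AAU Asn — synonymous.
Codon 7: CUG Leu / CUG Leu — identical.
Codon 8: UCG Ser / UCG Ser — identical.
Codon 9: UGG Trp / GAA Glu — nonsynonymous.
Synonymous differences: 1.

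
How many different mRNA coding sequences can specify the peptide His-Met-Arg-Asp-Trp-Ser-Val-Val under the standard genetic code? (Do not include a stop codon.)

2304

His: 2 codons.
Met: 1 codon.
Arg: 6 codons.
Asp: 2 codons.
Trp: 1 codon.
Ser: 6 codons.
Val: 4 codons.
Val: 4 codons.
2 × 1 × 6 × 2 × 1 × 6 × 4 × 4 = 2304.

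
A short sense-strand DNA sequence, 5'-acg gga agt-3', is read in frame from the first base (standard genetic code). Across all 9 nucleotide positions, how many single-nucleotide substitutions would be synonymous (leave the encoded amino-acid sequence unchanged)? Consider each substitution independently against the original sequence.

7

Codon 1 (ACG, Thr): 3 synonymous substitutions.
Codon 2 (GGA, Gly): 3 synonymous substitutions.
Codon 3 (AGT, Ser): 1 synonymous substitution.
Total: 3 + 3 + 1 = 7.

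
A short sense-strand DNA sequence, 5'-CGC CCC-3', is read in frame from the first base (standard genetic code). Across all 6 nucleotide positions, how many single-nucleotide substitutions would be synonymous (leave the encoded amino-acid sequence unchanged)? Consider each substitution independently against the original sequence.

Codon 1 (CGC, Arg): 3 synonymous substitutions.
Codon 2 (CCC, Pro): 3 synonymous substitutions.
Total: 3 + 3 = 6.

6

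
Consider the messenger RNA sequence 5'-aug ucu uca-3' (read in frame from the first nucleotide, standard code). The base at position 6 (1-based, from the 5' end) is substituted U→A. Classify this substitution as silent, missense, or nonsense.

silent

Position 6 falls in codon 2: UCU → Ser.
After the substitution the codon is UCA → Ser.
Both encode Ser, so the change is synonymous.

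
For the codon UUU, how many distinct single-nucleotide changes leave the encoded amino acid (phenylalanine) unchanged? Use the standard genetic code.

Position 1: none → 0 synonymous.
Position 2: none → 0 synonymous.
Position 3: UUC → 1 synonymous.
Total: 0 + 0 + 1 = 1.

1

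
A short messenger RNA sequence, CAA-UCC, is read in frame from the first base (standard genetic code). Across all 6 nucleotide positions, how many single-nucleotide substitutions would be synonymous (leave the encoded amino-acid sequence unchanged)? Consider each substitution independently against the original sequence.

Codon 1 (CAA, Gln): 1 synonymous substitution.
Codon 2 (UCC, Ser): 3 synonymous substitutions.
Total: 1 + 3 = 4.

4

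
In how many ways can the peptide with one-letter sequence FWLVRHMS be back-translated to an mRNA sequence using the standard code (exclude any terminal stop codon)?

Phe: 2 codons.
Trp: 1 codon.
Leu: 6 codons.
Val: 4 codons.
Arg: 6 codons.
His: 2 codons.
Met: 1 codon.
Ser: 6 codons.
2 × 1 × 6 × 4 × 6 × 2 × 1 × 6 = 3456.

3456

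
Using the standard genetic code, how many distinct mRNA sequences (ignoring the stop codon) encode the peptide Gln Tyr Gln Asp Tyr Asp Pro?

256

Gln: 2 codons.
Tyr: 2 codons.
Gln: 2 codons.
Asp: 2 codons.
Tyr: 2 codons.
Asp: 2 codons.
Pro: 4 codons.
2 × 2 × 2 × 2 × 2 × 2 × 4 = 256.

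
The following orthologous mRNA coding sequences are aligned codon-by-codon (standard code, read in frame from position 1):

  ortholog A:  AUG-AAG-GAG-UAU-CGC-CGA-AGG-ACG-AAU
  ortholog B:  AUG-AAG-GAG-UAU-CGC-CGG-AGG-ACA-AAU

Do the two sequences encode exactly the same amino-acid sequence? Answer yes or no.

Codon 1: AUG Met / AUG Met — identical.
Codon 2: AAG Lys / AAG Lys — identical.
Codon 3: GAG Glu / GAG Glu — identical.
Codon 4: UAU Tyr / UAU Tyr — identical.
Codon 5: CGC Arg / CGC Arg — identical.
Codon 6: CGA Arg / CGG Arg — synonymous.
Codon 7: AGG Arg / AGG Arg — identical.
Codon 8: ACG Thr / ACA Thr — synonymous.
Codon 9: AAU Asn / AAU Asn — identical.
Nonsynonymous differences: 0 → same protein.

yes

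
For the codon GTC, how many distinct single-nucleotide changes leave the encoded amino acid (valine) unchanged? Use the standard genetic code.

3

Position 1: none → 0 synonymous.
Position 2: none → 0 synonymous.
Position 3: GTT, GTA, GTG → 3 synonymous.
Total: 0 + 0 + 3 = 3.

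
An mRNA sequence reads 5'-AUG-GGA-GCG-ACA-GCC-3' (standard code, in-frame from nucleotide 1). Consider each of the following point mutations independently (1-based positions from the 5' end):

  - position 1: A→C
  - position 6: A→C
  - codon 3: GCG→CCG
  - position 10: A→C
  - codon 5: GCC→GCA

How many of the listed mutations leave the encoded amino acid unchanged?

Codon 1: AUG (Met) → CUG (Leu) — missense.
Codon 2: GGA (Gly) → GGC (Gly) — synonymous.
Codon 3: GCG (Ala) → CCG (Pro) — missense.
Codon 4: ACA (Thr) → CCA (Pro) — missense.
Codon 5: GCC (Ala) → GCA (Ala) — synonymous.
Synonymous: 2 of 5.

2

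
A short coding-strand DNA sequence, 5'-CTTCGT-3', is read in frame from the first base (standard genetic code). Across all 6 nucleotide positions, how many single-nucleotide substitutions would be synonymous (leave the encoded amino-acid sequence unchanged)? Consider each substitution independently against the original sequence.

6

Codon 1 (CTT, Leu): 3 synonymous substitutions.
Codon 2 (CGT, Arg): 3 synonymous substitutions.
Total: 3 + 3 = 6.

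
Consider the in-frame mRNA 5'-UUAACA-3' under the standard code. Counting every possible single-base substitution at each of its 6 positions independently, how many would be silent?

Codon 1 (UUA, Leu): 2 synonymous substitutions.
Codon 2 (ACA, Thr): 3 synonymous substitutions.
Total: 2 + 3 = 5.

5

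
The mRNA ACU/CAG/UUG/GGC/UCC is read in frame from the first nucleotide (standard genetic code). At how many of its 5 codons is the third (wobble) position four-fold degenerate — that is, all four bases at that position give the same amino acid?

Codon 1 ACU (Thr): third position 4-fold.
Codon 2 CAG (Gln): third position 2-fold.
Codon 3 UUG (Leu): third position 2-fold.
Codon 4 GGC (Gly): third position 4-fold.
Codon 5 UCC (Ser): third position 4-fold.
Four-fold degenerate third positions: 3.

3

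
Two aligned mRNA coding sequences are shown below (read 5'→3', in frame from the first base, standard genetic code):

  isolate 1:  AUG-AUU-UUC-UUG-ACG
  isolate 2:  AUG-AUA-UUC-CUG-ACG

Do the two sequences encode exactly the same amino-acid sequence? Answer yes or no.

yes

Codon 1: AUG Met / AUG Met — identical.
Codon 2: AUU Ile / AUA Ile — synonymous.
Codon 3: UUC Phe / UUC Phe — identical.
Codon 4: UUG Leu / CUG Leu — synonymous.
Codon 5: ACG Thr / ACG Thr — identical.
Nonsynonymous differences: 0 → same protein.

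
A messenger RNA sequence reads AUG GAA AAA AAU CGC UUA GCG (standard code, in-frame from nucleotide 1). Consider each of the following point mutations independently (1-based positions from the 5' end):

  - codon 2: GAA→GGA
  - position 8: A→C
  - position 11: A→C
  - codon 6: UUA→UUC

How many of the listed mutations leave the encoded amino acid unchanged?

0

Codon 2: GAA (Glu) → GGA (Gly) — missense.
Codon 3: AAA (Lys) → ACA (Thr) — missense.
Codon 4: AAU (Asn) → ACU (Thr) — missense.
Codon 6: UUA (Leu) → UUC (Phe) — missense.
Synonymous: 0 of 4.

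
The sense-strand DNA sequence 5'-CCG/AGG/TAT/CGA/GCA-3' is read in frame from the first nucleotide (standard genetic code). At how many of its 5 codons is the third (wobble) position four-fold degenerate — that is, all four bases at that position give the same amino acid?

3

Codon 1 CCG (Pro): third position 4-fold.
Codon 2 AGG (Arg): third position 2-fold.
Codon 3 TAT (Tyr): third position 2-fold.
Codon 4 CGA (Arg): third position 4-fold.
Codon 5 GCA (Ala): third position 4-fold.
Four-fold degenerate third positions: 3.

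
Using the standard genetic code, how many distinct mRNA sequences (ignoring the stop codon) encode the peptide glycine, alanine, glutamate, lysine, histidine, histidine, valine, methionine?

1024

Gly: 4 codons.
Ala: 4 codons.
Glu: 2 codons.
Lys: 2 codons.
His: 2 codons.
His: 2 codons.
Val: 4 codons.
Met: 1 codon.
4 × 4 × 2 × 2 × 2 × 2 × 4 × 1 = 1024.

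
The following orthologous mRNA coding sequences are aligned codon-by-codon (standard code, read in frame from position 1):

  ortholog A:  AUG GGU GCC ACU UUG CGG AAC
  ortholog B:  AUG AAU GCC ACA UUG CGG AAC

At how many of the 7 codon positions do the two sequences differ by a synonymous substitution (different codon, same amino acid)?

1

Codon 1: AUG Met / AUG Met — identical.
Codon 2: GGU Gly / AAU Asn — nonsynonymous.
Codon 3: GCC Ala / GCC Ala — identical.
Codon 4: ACU Thr / ACA Thr — synonymous.
Codon 5: UUG Leu / UUG Leu — identical.
Codon 6: CGG Arg / CGG Arg — identical.
Codon 7: AAC Asn / AAC Asn — identical.
Synonymous differences: 1.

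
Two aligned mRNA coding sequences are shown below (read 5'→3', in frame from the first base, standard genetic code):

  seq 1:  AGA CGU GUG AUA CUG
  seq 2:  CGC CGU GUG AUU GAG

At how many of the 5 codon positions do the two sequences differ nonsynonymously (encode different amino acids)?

1

Codon 1: AGA Arg / CGC Arg — synonymous.
Codon 2: CGU Arg / CGU Arg — identical.
Codon 3: GUG Val / GUG Val — identical.
Codon 4: AUA Ile / AUU Ile — synonymous.
Codon 5: CUG Leu / GAG Glu — nonsynonymous.
Nonsynonymous differences: 1.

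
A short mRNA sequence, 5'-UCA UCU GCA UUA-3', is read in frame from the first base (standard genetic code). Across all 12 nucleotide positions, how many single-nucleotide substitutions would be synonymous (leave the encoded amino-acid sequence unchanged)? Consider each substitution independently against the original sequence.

Codon 1 (UCA, Ser): 3 synonymous substitutions.
Codon 2 (UCU, Ser): 3 synonymous substitutions.
Codon 3 (GCA, Ala): 3 synonymous substitutions.
Codon 4 (UUA, Leu): 2 synonymous substitutions.
Total: 3 + 3 + 3 + 2 = 11.

11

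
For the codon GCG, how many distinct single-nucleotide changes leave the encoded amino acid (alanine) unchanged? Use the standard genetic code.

3

Position 1: none → 0 synonymous.
Position 2: none → 0 synonymous.
Position 3: GCU, GCC, GCA → 3 synonymous.
Total: 0 + 0 + 3 = 3.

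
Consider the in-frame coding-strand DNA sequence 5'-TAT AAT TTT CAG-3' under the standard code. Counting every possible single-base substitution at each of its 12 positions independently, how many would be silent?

Codon 1 (TAT, Tyr): 1 synonymous substitution.
Codon 2 (AAT, Asn): 1 synonymous substitution.
Codon 3 (TTT, Phe): 1 synonymous substitution.
Codon 4 (CAG, Gln): 1 synonymous substitution.
Total: 1 + 1 + 1 + 1 = 4.

4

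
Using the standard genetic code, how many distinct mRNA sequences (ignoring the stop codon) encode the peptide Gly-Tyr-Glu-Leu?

96

Gly: 4 codons.
Tyr: 2 codons.
Glu: 2 codons.
Leu: 6 codons.
4 × 2 × 2 × 6 = 96.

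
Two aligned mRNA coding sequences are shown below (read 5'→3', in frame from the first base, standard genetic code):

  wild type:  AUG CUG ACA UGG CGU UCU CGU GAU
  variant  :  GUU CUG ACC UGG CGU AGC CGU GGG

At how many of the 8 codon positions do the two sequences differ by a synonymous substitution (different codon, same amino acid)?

2

Codon 1: AUG Met / GUU Val — nonsynonymous.
Codon 2: CUG Leu / CUG Leu — identical.
Codon 3: ACA Thr / ACC Thr — synonymous.
Codon 4: UGG Trp / UGG Trp — identical.
Codon 5: CGU Arg / CGU Arg — identical.
Codon 6: UCU Ser / AGC Ser — synonymous.
Codon 7: CGU Arg / CGU Arg — identical.
Codon 8: GAU Asp / GGG Gly — nonsynonymous.
Synonymous differences: 2.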